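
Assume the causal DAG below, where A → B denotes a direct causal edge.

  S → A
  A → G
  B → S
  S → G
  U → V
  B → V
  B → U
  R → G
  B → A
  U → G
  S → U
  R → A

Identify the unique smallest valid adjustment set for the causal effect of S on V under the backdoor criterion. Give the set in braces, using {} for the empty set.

Variables eligible for adjustment (non-descendants of S, excluding S and V): {B, R}.
Backdoor paths from S to V:
  P1: S <- B -> A <- R -> G <- U -> V
  P2: S <- B -> A -> G <- U -> V
  P3: S <- B -> U -> V
  P4: S <- B -> V
The empty set is not sufficient: P3 (S <- B -> U -> V) has no collider blocking it and no conditioned non-collider, so it is open.
Try {B}:
  P1: blocked at fork node B ∈ conditioning set.
  P2: blocked at fork node B ∈ conditioning set.
  P3: blocked at fork node B ∈ conditioning set.
  P4: blocked at fork node B ∈ conditioning set.
{B} contains no descendant of S and blocks every backdoor path.
No other singleton works — e.g. {R} leaves P3 open — so {B} is the unique smallest valid adjustment set.

{B}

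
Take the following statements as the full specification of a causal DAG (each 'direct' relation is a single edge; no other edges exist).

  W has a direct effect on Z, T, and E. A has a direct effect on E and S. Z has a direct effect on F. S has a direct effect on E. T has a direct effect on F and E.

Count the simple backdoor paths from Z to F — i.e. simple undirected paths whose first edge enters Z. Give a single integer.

2

A backdoor path from Z to F is any simple undirected path whose first edge points into Z (i.e. leaves Z via a parent).
Parents of Z: {W}.
Enumerating:
  P1: Z <- W -> T -> F
  P2: Z <- W -> E <- T -> F
That exhausts the simple backdoor paths. Count: 2.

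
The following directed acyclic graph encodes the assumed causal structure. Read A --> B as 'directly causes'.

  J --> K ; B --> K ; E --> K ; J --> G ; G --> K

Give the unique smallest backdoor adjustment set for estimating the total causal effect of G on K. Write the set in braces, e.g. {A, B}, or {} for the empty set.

{J}

Variables eligible for adjustment (non-descendants of G, excluding G and K): {B, E, J}.
Backdoor paths from G to K:
  P1: G <- J -> K
The empty set is not sufficient: P1 (G <- J -> K) has no collider blocking it and no conditioned non-collider, so it is open.
Try {J}:
  P1: blocked at fork node J ∈ conditioning set.
{J} contains no descendant of G and blocks every backdoor path.
No other singleton works — e.g. {E} leaves P1 open — so {J} is the unique smallest valid adjustment set.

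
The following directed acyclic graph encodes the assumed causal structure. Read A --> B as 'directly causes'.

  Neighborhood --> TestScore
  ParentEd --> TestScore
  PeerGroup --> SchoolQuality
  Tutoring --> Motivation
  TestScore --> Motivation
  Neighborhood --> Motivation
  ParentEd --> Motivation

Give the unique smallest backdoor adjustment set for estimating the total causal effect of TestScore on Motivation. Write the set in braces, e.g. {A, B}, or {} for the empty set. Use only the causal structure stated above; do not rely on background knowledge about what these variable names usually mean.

{Neighborhood, ParentEd}

Variables eligible for adjustment (non-descendants of TestScore, excluding TestScore and Motivation): {Neighborhood, ParentEd, PeerGroup, SchoolQuality, Tutoring}.
Backdoor paths from TestScore to Motivation:
  P1: TestScore <- ParentEd -> Motivation
  P2: TestScore <- Neighborhood -> Motivation
The empty set is not sufficient: P1 (TestScore <- ParentEd -> Motivation) has no collider blocking it and no conditioned non-collider, so it is open.
Try {Neighborhood, ParentEd}:
  P1: blocked at fork node ParentEd ∈ conditioning set.
  P2: blocked at fork node Neighborhood ∈ conditioning set.
{Neighborhood, ParentEd} contains no descendant of TestScore and blocks every backdoor path.
Every element of {Neighborhood, ParentEd} is needed (dropping Neighborhood leaves P2 open; dropping ParentEd leaves P1 open), so no proper subset is valid.
Among all size-2 subsets of the eligible variables, only {Neighborhood, ParentEd} blocks every backdoor path, so it is the unique smallest valid adjustment set.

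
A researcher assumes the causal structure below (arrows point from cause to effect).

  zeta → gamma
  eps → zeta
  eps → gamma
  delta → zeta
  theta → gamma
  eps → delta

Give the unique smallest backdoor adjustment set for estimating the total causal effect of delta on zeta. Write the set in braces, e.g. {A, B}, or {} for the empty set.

{eps}

Variables eligible for adjustment (non-descendants of delta, excluding delta and zeta): {eps, theta}.
Backdoor paths from delta to zeta:
  P1: delta <- eps -> zeta
  P2: delta <- eps -> gamma <- zeta
The empty set is not sufficient: P1 (delta <- eps -> zeta) has no collider blocking it and no conditioned non-collider, so it is open.
Try {eps}:
  P1: blocked at fork node eps ∈ conditioning set.
  P2: blocked at fork node eps ∈ conditioning set.
{eps} contains no descendant of delta and blocks every backdoor path.
No other singleton works — e.g. {theta} leaves P1 open — so {eps} is the unique smallest valid adjustment set.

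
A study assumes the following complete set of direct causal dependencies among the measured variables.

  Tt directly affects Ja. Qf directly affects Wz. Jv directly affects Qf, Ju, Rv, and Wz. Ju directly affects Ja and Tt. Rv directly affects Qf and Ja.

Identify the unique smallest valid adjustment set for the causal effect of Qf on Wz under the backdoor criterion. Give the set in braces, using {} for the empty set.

{Jv}

Variables eligible for adjustment (non-descendants of Qf, excluding Qf and Wz): {Ja, Ju, Jv, Rv, Tt}.
Backdoor paths from Qf to Wz:
  P1: Qf <- Jv -> Wz
  P2: Qf <- Rv <- Jv -> Wz
  P3: Qf <- Rv -> Ja <- Ju <- Jv -> Wz
  P4: Qf <- Rv -> Ja <- Tt <- Ju <- Jv -> Wz
The empty set is not sufficient: P1 (Qf <- Jv -> Wz) has no collider blocking it and no conditioned non-collider, so it is open.
Try {Jv}:
  P1: blocked at fork node Jv ∈ conditioning set.
  P2: blocked at fork node Jv ∈ conditioning set.
  P3: blocked at collider Ja (neither it nor any descendant is in the conditioning set).
  P4: blocked at collider Ja (neither it nor any descendant is in the conditioning set).
{Jv} contains no descendant of Qf and blocks every backdoor path.
No other singleton works — e.g. {Rv} leaves P1 open — so {Jv} is the unique smallest valid adjustment set.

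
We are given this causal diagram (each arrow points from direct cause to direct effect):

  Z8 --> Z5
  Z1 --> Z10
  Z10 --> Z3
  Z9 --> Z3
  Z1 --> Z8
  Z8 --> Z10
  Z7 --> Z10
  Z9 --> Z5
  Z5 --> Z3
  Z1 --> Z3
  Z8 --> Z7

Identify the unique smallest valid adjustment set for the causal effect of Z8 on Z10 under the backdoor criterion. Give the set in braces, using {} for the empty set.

Variables eligible for adjustment (non-descendants of Z8, excluding Z8 and Z10): {Z1, Z9}.
Backdoor paths from Z8 to Z10:
  P1: Z8 <- Z1 -> Z10
  P2: Z8 <- Z1 -> Z3 <- Z10
The empty set is not sufficient: P1 (Z8 <- Z1 -> Z10) has no collider blocking it and no conditioned non-collider, so it is open.
Try {Z1}:
  P1: blocked at fork node Z1 ∈ conditioning set.
  P2: blocked at fork node Z1 ∈ conditioning set.
{Z1} contains no descendant of Z8 and blocks every backdoor path.
No other singleton works — e.g. {Z9} leaves P1 open — so {Z1} is the unique smallest valid adjustment set.

{Z1}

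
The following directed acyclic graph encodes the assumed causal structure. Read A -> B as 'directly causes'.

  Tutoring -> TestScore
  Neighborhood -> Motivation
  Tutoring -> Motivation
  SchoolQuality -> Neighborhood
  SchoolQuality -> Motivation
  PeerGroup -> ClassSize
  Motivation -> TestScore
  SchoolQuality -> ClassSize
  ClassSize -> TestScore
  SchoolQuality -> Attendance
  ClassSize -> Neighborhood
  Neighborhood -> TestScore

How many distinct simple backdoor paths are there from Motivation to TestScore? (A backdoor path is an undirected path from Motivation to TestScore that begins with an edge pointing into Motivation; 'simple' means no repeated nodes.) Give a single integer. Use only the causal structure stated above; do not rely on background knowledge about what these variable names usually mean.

A backdoor path from Motivation to TestScore is any simple undirected path whose first edge points into Motivation (i.e. leaves Motivation via a parent).
Parents of Motivation: {Neighborhood, SchoolQuality, Tutoring}.
Enumerating:
  P1: Motivation <- SchoolQuality -> ClassSize -> Neighborhood -> TestScore
  P2: Motivation <- SchoolQuality -> ClassSize -> TestScore
  P3: Motivation <- SchoolQuality -> Neighborhood <- ClassSize -> TestScore
  P4: Motivation <- SchoolQuality -> Neighborhood -> TestScore
  P5: Motivation <- Tutoring -> TestScore
  P6: Motivation <- Neighborhood <- SchoolQuality -> ClassSize -> TestScore
  P7: Motivation <- Neighborhood <- ClassSize -> TestScore
  P8: Motivation <- Neighborhood -> TestScore
That exhausts the simple backdoor paths. Count: 8.

8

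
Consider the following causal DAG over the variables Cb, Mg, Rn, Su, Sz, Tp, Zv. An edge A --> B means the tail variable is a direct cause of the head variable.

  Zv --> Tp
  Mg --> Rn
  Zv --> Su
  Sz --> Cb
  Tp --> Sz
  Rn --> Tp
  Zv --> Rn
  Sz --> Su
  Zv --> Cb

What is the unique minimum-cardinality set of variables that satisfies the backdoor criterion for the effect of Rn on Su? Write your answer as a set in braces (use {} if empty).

Variables eligible for adjustment (non-descendants of Rn, excluding Rn and Su): {Mg, Zv}.
Backdoor paths from Rn to Su:
  P1: Rn <- Zv -> Tp -> Sz -> Su
  P2: Rn <- Zv -> Cb <- Sz -> Su
  P3: Rn <- Zv -> Su
The empty set is not sufficient: P1 (Rn <- Zv -> Tp -> Sz -> Su) has no collider blocking it and no conditioned non-collider, so it is open.
Try {Zv}:
  P1: blocked at fork node Zv ∈ conditioning set.
  P2: blocked at fork node Zv ∈ conditioning set.
  P3: blocked at fork node Zv ∈ conditioning set.
{Zv} contains no descendant of Rn and blocks every backdoor path.
No other singleton works — e.g. {Mg} leaves P1 open — so {Zv} is the unique smallest valid adjustment set.

{Zv}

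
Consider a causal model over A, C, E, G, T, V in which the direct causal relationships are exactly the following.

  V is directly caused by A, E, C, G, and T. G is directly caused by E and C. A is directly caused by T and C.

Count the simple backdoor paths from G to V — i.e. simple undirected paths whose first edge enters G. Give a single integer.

A backdoor path from G to V is any simple undirected path whose first edge points into G (i.e. leaves G via a parent).
Parents of G: {C, E}.
Enumerating:
  P1: G <- E -> V
  P2: G <- C -> A <- T -> V
  P3: G <- C -> A -> V
  P4: G <- C -> V
That exhausts the simple backdoor paths. Count: 4.

4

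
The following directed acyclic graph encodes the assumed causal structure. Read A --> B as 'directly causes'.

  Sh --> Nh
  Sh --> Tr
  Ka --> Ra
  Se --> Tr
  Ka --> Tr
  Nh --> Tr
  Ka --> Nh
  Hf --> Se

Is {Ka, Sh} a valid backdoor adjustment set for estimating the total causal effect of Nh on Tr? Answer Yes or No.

Backdoor paths from Nh to Tr (paths whose first edge points into Nh):
  P1: Nh <- Ka -> Tr
  P2: Nh <- Sh -> Tr
Condition 1 (no descendant of Nh in the set): holds — descendants of Nh are {Tr}; none are in {Ka, Sh}.
Condition 2 (every backdoor path blocked by {Ka, Sh}):
  P1: blocked at fork node Ka ∈ conditioning set.
  P2: blocked at fork node Sh ∈ conditioning set.
{Ka, Sh} satisfies the backdoor criterion.

Yes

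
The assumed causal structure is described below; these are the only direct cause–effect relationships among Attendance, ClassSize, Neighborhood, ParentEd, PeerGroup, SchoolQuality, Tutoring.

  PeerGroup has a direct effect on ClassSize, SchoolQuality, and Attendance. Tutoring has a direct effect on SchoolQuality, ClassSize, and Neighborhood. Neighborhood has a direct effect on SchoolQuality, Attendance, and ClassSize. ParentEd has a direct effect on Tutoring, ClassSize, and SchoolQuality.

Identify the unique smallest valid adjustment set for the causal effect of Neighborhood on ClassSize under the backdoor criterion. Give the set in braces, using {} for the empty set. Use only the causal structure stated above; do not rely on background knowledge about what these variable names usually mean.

{Tutoring}

Variables eligible for adjustment (non-descendants of Neighborhood, excluding Neighborhood and ClassSize): {ParentEd, PeerGroup, Tutoring}.
Backdoor paths from Neighborhood to ClassSize:
  P1: Neighborhood <- Tutoring <- ParentEd -> SchoolQuality <- PeerGroup -> ClassSize
  P2: Neighborhood <- Tutoring <- ParentEd -> ClassSize
  P3: Neighborhood <- Tutoring -> SchoolQuality <- ParentEd -> ClassSize
  P4: Neighborhood <- Tutoring -> SchoolQuality <- PeerGroup -> ClassSize
  P5: Neighborhood <- Tutoring -> ClassSize
The empty set is not sufficient: P2 (Neighborhood <- Tutoring <- ParentEd -> ClassSize) has no collider blocking it and no conditioned non-collider, so it is open.
Try {Tutoring}:
  P1: blocked at chain node Tutoring ∈ conditioning set.
  P2: blocked at chain node Tutoring ∈ conditioning set.
  P3: blocked at fork node Tutoring ∈ conditioning set.
  P4: blocked at fork node Tutoring ∈ conditioning set.
  P5: blocked at fork node Tutoring ∈ conditioning set.
{Tutoring} contains no descendant of Neighborhood and blocks every backdoor path.
No other singleton works — e.g. {ParentEd} leaves P5 open — so {Tutoring} is the unique smallest valid adjustment set.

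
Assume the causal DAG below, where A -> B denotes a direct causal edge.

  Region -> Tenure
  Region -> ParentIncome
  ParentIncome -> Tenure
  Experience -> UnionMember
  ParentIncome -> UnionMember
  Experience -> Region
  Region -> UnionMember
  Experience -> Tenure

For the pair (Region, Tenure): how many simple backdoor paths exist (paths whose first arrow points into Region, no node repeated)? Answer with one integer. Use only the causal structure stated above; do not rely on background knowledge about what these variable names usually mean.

2

A backdoor path from Region to Tenure is any simple undirected path whose first edge points into Region (i.e. leaves Region via a parent).
Parents of Region: {Experience}.
Enumerating:
  P1: Region <- Experience -> UnionMember <- ParentIncome -> Tenure
  P2: Region <- Experience -> Tenure
That exhausts the simple backdoor paths. Count: 2.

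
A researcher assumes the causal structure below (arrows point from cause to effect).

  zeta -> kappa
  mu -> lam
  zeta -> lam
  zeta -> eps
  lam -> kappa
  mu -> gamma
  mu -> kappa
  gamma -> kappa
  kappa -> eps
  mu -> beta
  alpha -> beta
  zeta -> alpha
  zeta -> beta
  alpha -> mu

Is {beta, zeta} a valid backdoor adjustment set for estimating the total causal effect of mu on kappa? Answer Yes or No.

Backdoor paths from mu to kappa (paths whose first edge points into mu):
  P1: mu <- alpha <- zeta -> lam -> kappa
  P2: mu <- alpha <- zeta -> kappa
  P3: mu <- alpha <- zeta -> eps <- kappa
  P4: mu <- alpha -> beta <- zeta -> lam -> kappa
  P5: mu <- alpha -> beta <- zeta -> kappa
  P6: mu <- alpha -> beta <- zeta -> eps <- kappa
Condition 1 (no descendant of mu in the set): FAILS — beta is a descendant of mu.
Condition 2 (every backdoor path blocked by {beta, zeta}):
  P1: blocked at fork node zeta ∈ conditioning set.
  P2: blocked at fork node zeta ∈ conditioning set.
  P3: blocked at fork node zeta ∈ conditioning set.
  P4: blocked at fork node zeta ∈ conditioning set.
  P5: blocked at fork node zeta ∈ conditioning set.
  P6: blocked at fork node zeta ∈ conditioning set.
{beta, zeta} does not satisfy the backdoor criterion.

No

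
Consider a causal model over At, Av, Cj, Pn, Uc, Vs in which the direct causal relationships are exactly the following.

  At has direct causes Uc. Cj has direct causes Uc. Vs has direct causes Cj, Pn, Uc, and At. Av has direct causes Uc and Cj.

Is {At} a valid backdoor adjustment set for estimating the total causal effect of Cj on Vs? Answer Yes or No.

Backdoor paths from Cj to Vs (paths whose first edge points into Cj):
  P1: Cj <- Uc -> At -> Vs
  P2: Cj <- Uc -> Vs
Condition 1 (no descendant of Cj in the set): holds — descendants of Cj are {Av, Vs}; none are in {At}.
Condition 2 (every backdoor path blocked by {At}):
  P1: blocked at chain node At ∈ conditioning set.
  P2: open — no interior node is in the conditioning set.
{At} does not satisfy the backdoor criterion.

No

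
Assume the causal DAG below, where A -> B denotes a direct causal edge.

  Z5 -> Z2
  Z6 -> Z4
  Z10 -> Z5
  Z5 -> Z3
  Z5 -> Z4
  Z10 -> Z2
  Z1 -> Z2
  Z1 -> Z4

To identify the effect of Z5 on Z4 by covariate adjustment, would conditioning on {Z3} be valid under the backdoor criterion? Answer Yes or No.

No

Backdoor paths from Z5 to Z4 (paths whose first edge points into Z5):
  P1: Z5 <- Z10 -> Z2 <- Z1 -> Z4
Condition 1 (no descendant of Z5 in the set): FAILS — Z3 is a descendant of Z5.
Condition 2 (every backdoor path blocked by {Z3}):
  P1: blocked at collider Z2 (neither it nor any descendant is in the conditioning set).
{Z3} does not satisfy the backdoor criterion.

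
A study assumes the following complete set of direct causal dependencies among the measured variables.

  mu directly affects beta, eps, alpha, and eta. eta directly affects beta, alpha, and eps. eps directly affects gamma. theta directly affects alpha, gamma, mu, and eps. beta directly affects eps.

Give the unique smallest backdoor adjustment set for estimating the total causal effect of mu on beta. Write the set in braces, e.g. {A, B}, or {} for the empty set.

Variables eligible for adjustment (non-descendants of mu, excluding mu and beta): {theta}.
Backdoor paths from mu to beta:
  P1: mu <- theta -> eps <- eta -> beta
  P2: mu <- theta -> eps <- beta
  P3: mu <- theta -> gamma <- eps <- eta -> beta
  P4: mu <- theta -> gamma <- eps <- beta
  P5: mu <- theta -> alpha <- eta -> beta
  P6: mu <- theta -> alpha <- eta -> eps <- beta
Each backdoor path contains an unconditioned collider, so every path is already blocked with the empty conditioning set:
  P1: blocked at collider eps (neither it nor any descendant is in the conditioning set).
  P2: blocked at collider eps (neither it nor any descendant is in the conditioning set).
  P3: blocked at collider gamma (neither it nor any descendant is in the conditioning set).
  P4: blocked at collider gamma (neither it nor any descendant is in the conditioning set).
  P5: blocked at collider alpha (neither it nor any descendant is in the conditioning set).
  P6: blocked at collider alpha (neither it nor any descendant is in the conditioning set).
The empty set is therefore the unique smallest valid set.

{}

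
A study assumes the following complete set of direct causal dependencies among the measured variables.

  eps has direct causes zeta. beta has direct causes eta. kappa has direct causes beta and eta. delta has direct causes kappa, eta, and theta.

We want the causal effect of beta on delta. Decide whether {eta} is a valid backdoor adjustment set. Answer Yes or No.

Yes

Backdoor paths from beta to delta (paths whose first edge points into beta):
  P1: beta <- eta -> kappa -> delta
  P2: beta <- eta -> delta
Condition 1 (no descendant of beta in the set): holds — descendants of beta are {delta, kappa}; none are in {eta}.
Condition 2 (every backdoor path blocked by {eta}):
  P1: blocked at fork node eta ∈ conditioning set.
  P2: blocked at fork node eta ∈ conditioning set.
{eta} satisfies the backdoor criterion.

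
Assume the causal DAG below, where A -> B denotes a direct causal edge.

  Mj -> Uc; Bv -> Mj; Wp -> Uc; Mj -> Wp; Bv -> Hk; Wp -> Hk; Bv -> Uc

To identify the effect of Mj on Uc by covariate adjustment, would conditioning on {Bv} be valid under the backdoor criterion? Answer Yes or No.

Yes

Backdoor paths from Mj to Uc (paths whose first edge points into Mj):
  P1: Mj <- Bv -> Uc
  P2: Mj <- Bv -> Hk <- Wp -> Uc
Condition 1 (no descendant of Mj in the set): holds — descendants of Mj are {Hk, Uc, Wp}; none are in {Bv}.
Condition 2 (every backdoor path blocked by {Bv}):
  P1: blocked at fork node Bv ∈ conditioning set.
  P2: blocked at fork node Bv ∈ conditioning set.
{Bv} satisfies the backdoor criterion.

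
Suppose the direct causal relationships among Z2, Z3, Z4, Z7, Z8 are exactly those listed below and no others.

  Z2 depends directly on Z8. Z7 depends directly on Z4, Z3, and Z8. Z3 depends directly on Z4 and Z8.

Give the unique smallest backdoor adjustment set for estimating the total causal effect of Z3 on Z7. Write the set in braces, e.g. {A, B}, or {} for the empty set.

Variables eligible for adjustment (non-descendants of Z3, excluding Z3 and Z7): {Z2, Z4, Z8}.
Backdoor paths from Z3 to Z7:
  P1: Z3 <- Z4 -> Z7
  P2: Z3 <- Z8 -> Z7
The empty set is not sufficient: P1 (Z3 <- Z4 -> Z7) has no collider blocking it and no conditioned non-collider, so it is open.
Try {Z4, Z8}:
  P1: blocked at fork node Z4 ∈ conditioning set.
  P2: blocked at fork node Z8 ∈ conditioning set.
{Z4, Z8} contains no descendant of Z3 and blocks every backdoor path.
Every element of {Z4, Z8} is needed (dropping Z4 leaves P1 open; dropping Z8 leaves P2 open), so no proper subset is valid.
Among all size-2 subsets of the eligible variables, only {Z4, Z8} blocks every backdoor path, so it is the unique smallest valid adjustment set.

{Z4, Z8}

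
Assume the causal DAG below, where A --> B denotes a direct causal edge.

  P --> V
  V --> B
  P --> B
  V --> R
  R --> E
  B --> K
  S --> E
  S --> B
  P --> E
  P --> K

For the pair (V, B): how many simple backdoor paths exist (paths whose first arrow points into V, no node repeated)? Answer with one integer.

3

A backdoor path from V to B is any simple undirected path whose first edge points into V (i.e. leaves V via a parent).
Parents of V: {P}.
Enumerating:
  P1: V <- P -> B
  P2: V <- P -> E <- S -> B
  P3: V <- P -> K <- B
That exhausts the simple backdoor paths. Count: 3.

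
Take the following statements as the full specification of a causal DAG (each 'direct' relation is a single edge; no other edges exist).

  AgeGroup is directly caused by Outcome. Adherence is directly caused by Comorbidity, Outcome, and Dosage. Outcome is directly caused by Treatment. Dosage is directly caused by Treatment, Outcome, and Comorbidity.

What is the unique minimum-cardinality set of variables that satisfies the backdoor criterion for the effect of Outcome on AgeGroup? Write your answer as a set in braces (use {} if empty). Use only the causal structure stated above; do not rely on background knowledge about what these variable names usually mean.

Variables eligible for adjustment (non-descendants of Outcome, excluding Outcome and AgeGroup): {Comorbidity, Treatment}.
Backdoor paths from Outcome to AgeGroup:
  (none)
With no backdoor paths the empty set already satisfies the criterion, and it is trivially minimal.

{}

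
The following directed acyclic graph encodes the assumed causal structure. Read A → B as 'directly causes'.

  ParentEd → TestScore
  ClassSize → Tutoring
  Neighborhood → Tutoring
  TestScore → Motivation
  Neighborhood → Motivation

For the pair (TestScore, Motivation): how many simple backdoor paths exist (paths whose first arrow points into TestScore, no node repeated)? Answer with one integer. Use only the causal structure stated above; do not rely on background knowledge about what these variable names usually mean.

0

A backdoor path from TestScore to Motivation is any simple undirected path whose first edge points into TestScore (i.e. leaves TestScore via a parent).
Parents of TestScore: {ParentEd}.
No simple path from any parent of TestScore reaches Motivation without revisiting TestScore, so there are no backdoor paths.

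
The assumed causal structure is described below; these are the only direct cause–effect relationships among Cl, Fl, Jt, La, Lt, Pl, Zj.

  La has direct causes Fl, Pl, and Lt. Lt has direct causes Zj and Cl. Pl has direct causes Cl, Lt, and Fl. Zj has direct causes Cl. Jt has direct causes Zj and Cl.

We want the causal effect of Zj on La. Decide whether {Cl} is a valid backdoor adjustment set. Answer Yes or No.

Yes

Backdoor paths from Zj to La (paths whose first edge points into Zj):
  P1: Zj <- Cl -> Lt -> Pl <- Fl -> La
  P2: Zj <- Cl -> Lt -> Pl -> La
  P3: Zj <- Cl -> Lt -> La
  P4: Zj <- Cl -> Pl <- Fl -> La
  P5: Zj <- Cl -> Pl <- Lt -> La
  P6: Zj <- Cl -> Pl -> La
Condition 1 (no descendant of Zj in the set): holds — descendants of Zj are {Jt, La, Lt, Pl}; none are in {Cl}.
Condition 2 (every backdoor path blocked by {Cl}):
  P1: blocked at fork node Cl ∈ conditioning set.
  P2: blocked at fork node Cl ∈ conditioning set.
  P3: blocked at fork node Cl ∈ conditioning set.
  P4: blocked at fork node Cl ∈ conditioning set.
  P5: blocked at fork node Cl ∈ conditioning set.
  P6: blocked at fork node Cl ∈ conditioning set.
{Cl} satisfies the backdoor criterion.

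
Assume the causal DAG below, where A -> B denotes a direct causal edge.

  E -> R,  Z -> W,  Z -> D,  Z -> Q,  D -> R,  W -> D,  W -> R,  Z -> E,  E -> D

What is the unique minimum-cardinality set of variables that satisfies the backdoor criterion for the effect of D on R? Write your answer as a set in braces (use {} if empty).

{E, W}

Variables eligible for adjustment (non-descendants of D, excluding D and R): {E, Q, W, Z}.
Backdoor paths from D to R:
  P1: D <- Z -> E -> R
  P2: D <- Z -> W -> R
  P3: D <- E <- Z -> W -> R
  P4: D <- E -> R
  P5: D <- W <- Z -> E -> R
  P6: D <- W -> R
The empty set is not sufficient: P1 (D <- Z -> E -> R) has no collider blocking it and no conditioned non-collider, so it is open.
Try {E, W}:
  P1: blocked at chain node E ∈ conditioning set.
  P2: blocked at chain node W ∈ conditioning set.
  P3: blocked at chain node E ∈ conditioning set.
  P4: blocked at fork node E ∈ conditioning set.
  P5: blocked at chain node W ∈ conditioning set.
  P6: blocked at fork node W ∈ conditioning set.
{E, W} contains no descendant of D and blocks every backdoor path.
Every element of {E, W} is needed (dropping E leaves P1 open; dropping W leaves P2 open), so no proper subset is valid.
Among all size-2 subsets of the eligible variables, only {E, W} blocks every backdoor path, so it is the unique smallest valid adjustment set.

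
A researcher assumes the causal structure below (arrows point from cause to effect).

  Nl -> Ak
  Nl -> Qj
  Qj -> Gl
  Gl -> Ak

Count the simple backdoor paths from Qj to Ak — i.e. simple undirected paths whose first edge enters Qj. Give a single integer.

1

A backdoor path from Qj to Ak is any simple undirected path whose first edge points into Qj (i.e. leaves Qj via a parent).
Parents of Qj: {Nl}.
Enumerating:
  P1: Qj <- Nl -> Ak
That exhausts the simple backdoor paths. Count: 1.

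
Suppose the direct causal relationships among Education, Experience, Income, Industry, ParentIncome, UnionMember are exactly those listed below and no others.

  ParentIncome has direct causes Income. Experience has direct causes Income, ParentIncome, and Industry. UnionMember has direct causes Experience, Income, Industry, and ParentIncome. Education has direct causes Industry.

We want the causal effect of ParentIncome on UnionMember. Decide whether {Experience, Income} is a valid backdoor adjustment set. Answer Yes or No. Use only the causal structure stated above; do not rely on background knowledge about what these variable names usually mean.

Backdoor paths from ParentIncome to UnionMember (paths whose first edge points into ParentIncome):
  P1: ParentIncome <- Income -> Experience <- Industry -> UnionMember
  P2: ParentIncome <- Income -> Experience -> UnionMember
  P3: ParentIncome <- Income -> UnionMember
Condition 1 (no descendant of ParentIncome in the set): FAILS — Experience is a descendant of ParentIncome.
Condition 2 (every backdoor path blocked by {Experience, Income}):
  P1: blocked at fork node Income ∈ conditioning set.
  P2: blocked at fork node Income ∈ conditioning set.
  P3: blocked at fork node Income ∈ conditioning set.
{Experience, Income} does not satisfy the backdoor criterion.

No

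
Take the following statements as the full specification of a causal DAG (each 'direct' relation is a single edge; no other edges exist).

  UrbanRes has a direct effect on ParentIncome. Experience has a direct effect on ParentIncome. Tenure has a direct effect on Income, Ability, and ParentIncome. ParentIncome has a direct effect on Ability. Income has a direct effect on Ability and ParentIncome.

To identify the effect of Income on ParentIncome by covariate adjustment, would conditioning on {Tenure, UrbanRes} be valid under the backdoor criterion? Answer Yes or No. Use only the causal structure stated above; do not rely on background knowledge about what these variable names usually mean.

Backdoor paths from Income to ParentIncome (paths whose first edge points into Income):
  P1: Income <- Tenure -> ParentIncome
  P2: Income <- Tenure -> Ability <- ParentIncome
Condition 1 (no descendant of Income in the set): holds — descendants of Income are {Ability, ParentIncome}; none are in {Tenure, UrbanRes}.
Condition 2 (every backdoor path blocked by {Tenure, UrbanRes}):
  P1: blocked at fork node Tenure ∈ conditioning set.
  P2: blocked at fork node Tenure ∈ conditioning set.
{Tenure, UrbanRes} satisfies the backdoor criterion.

Yes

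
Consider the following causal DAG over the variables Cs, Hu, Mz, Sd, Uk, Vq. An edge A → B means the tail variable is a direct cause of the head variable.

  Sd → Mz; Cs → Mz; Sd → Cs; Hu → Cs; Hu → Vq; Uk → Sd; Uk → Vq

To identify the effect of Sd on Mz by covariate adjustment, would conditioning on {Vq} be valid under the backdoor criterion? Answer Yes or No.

No

Backdoor paths from Sd to Mz (paths whose first edge points into Sd):
  P1: Sd <- Uk -> Vq <- Hu -> Cs -> Mz
Condition 1 (no descendant of Sd in the set): holds — descendants of Sd are {Cs, Mz}; none are in {Vq}.
Condition 2 (every backdoor path blocked by {Vq}):
  P1: open — collider(s) Vq are conditioned on (or have a conditioned descendant) and no non-collider on the path is in the set.
{Vq} does not satisfy the backdoor criterion.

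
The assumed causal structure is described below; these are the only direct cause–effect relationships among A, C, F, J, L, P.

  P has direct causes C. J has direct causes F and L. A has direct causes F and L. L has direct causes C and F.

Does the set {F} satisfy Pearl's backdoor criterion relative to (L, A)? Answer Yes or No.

Yes

Backdoor paths from L to A (paths whose first edge points into L):
  P1: L <- F -> A
Condition 1 (no descendant of L in the set): holds — descendants of L are {A, J}; none are in {F}.
Condition 2 (every backdoor path blocked by {F}):
  P1: blocked at fork node F ∈ conditioning set.
{F} satisfies the backdoor criterion.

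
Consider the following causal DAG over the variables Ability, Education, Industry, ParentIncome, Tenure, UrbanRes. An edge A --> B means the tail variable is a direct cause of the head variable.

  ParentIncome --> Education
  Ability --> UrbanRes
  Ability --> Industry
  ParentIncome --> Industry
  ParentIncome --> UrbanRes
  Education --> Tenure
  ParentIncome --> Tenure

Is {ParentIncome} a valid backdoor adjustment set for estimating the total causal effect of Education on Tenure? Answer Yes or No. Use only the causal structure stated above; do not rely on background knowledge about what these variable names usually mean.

Backdoor paths from Education to Tenure (paths whose first edge points into Education):
  P1: Education <- ParentIncome -> Tenure
Condition 1 (no descendant of Education in the set): holds — descendants of Education are {Tenure}; none are in {ParentIncome}.
Condition 2 (every backdoor path blocked by {ParentIncome}):
  P1: blocked at fork node ParentIncome ∈ conditioning set.
{ParentIncome} satisfies the backdoor criterion.

Yes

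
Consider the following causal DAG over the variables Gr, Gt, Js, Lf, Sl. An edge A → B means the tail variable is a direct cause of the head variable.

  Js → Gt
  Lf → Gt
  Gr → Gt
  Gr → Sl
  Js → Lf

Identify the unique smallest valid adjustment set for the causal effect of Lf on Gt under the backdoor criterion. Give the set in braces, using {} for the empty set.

Variables eligible for adjustment (non-descendants of Lf, excluding Lf and Gt): {Gr, Js, Sl}.
Backdoor paths from Lf to Gt:
  P1: Lf <- Js -> Gt
The empty set is not sufficient: P1 (Lf <- Js -> Gt) has no collider blocking it and no conditioned non-collider, so it is open.
Try {Js}:
  P1: blocked at fork node Js ∈ conditioning set.
{Js} contains no descendant of Lf and blocks every backdoor path.
No other singleton works — e.g. {Gr} leaves P1 open — so {Js} is the unique smallest valid adjustment set.

{Js}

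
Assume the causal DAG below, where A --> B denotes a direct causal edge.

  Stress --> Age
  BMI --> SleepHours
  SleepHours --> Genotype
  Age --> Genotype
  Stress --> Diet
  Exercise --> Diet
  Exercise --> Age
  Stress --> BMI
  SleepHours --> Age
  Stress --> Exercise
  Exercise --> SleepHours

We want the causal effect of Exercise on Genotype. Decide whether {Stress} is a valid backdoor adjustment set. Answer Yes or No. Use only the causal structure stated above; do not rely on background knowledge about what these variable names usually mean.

Yes

Backdoor paths from Exercise to Genotype (paths whose first edge points into Exercise):
  P1: Exercise <- Stress -> BMI -> SleepHours -> Age -> Genotype
  P2: Exercise <- Stress -> BMI -> SleepHours -> Genotype
  P3: Exercise <- Stress -> Age <- SleepHours -> Genotype
  P4: Exercise <- Stress -> Age -> Genotype
Condition 1 (no descendant of Exercise in the set): holds — descendants of Exercise are {Age, Diet, Genotype, SleepHours}; none are in {Stress}.
Condition 2 (every backdoor path blocked by {Stress}):
  P1: blocked at fork node Stress ∈ conditioning set.
  P2: blocked at fork node Stress ∈ conditioning set.
  P3: blocked at fork node Stress ∈ conditioning set.
  P4: blocked at fork node Stress ∈ conditioning set.
{Stress} satisfies the backdoor criterion.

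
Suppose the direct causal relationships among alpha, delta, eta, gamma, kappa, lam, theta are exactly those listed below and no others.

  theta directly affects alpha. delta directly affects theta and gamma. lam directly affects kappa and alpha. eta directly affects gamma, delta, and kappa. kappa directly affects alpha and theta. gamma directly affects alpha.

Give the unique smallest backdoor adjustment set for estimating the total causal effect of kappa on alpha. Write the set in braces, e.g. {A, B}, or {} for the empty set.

{eta, lam}

Variables eligible for adjustment (non-descendants of kappa, excluding kappa and alpha): {delta, eta, gamma, lam}.
Backdoor paths from kappa to alpha:
  P1: kappa <- eta -> delta -> gamma -> alpha
  P2: kappa <- eta -> delta -> theta -> alpha
  P3: kappa <- eta -> gamma <- delta -> theta -> alpha
  P4: kappa <- eta -> gamma -> alpha
  P5: kappa <- lam -> alpha
The empty set is not sufficient: P1 (kappa <- eta -> delta -> gamma -> alpha) has no collider blocking it and no conditioned non-collider, so it is open.
Try {eta, lam}:
  P1: blocked at fork node eta ∈ conditioning set.
  P2: blocked at fork node eta ∈ conditioning set.
  P3: blocked at fork node eta ∈ conditioning set.
  P4: blocked at fork node eta ∈ conditioning set.
  P5: blocked at fork node lam ∈ conditioning set.
{eta, lam} contains no descendant of kappa and blocks every backdoor path.
Every element of {eta, lam} is needed (dropping eta leaves P1 open; dropping lam leaves P5 open), so no proper subset is valid.
Among all size-2 subsets of the eligible variables, only {eta, lam} blocks every backdoor path, so it is the unique smallest valid adjustment set.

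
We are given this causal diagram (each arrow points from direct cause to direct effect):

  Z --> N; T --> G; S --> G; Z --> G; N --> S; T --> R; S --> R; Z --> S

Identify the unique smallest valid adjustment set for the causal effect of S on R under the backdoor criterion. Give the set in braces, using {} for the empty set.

Variables eligible for adjustment (non-descendants of S, excluding S and R): {N, T, Z}.
Backdoor paths from S to R:
  P1: S <- Z -> G <- T -> R
  P2: S <- N <- Z -> G <- T -> R
Each backdoor path contains an unconditioned collider, so every path is already blocked with the empty conditioning set:
  P1: blocked at collider G (neither it nor any descendant is in the conditioning set).
  P2: blocked at collider G (neither it nor any descendant is in the conditioning set).
The empty set is therefore the unique smallest valid set.

{}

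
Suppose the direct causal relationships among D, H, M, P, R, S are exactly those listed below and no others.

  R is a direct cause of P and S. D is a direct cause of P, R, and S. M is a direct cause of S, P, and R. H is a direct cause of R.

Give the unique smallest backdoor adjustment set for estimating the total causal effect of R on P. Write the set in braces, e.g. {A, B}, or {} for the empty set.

Variables eligible for adjustment (non-descendants of R, excluding R and P): {D, H, M}.
Backdoor paths from R to P:
  P1: R <- M -> P
  P2: R <- M -> S <- D -> P
  P3: R <- D -> P
  P4: R <- D -> S <- M -> P
The empty set is not sufficient: P1 (R <- M -> P) has no collider blocking it and no conditioned non-collider, so it is open.
Try {D, M}:
  P1: blocked at fork node M ∈ conditioning set.
  P2: blocked at fork node M ∈ conditioning set.
  P3: blocked at fork node D ∈ conditioning set.
  P4: blocked at fork node D ∈ conditioning set.
{D, M} contains no descendant of R and blocks every backdoor path.
Every element of {D, M} is needed (dropping D leaves P3 open; dropping M leaves P1 open), so no proper subset is valid.
Among all size-2 subsets of the eligible variables, only {D, M} blocks every backdoor path, so it is the unique smallest valid adjustment set.

{D, M}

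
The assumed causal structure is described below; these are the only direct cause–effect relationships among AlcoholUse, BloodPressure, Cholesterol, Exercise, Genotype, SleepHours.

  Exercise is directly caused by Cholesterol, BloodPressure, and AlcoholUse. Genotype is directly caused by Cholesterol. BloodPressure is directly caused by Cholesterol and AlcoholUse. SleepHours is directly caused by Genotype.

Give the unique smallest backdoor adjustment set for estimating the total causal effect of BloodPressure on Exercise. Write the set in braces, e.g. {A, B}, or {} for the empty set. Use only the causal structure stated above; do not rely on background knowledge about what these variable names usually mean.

Variables eligible for adjustment (non-descendants of BloodPressure, excluding BloodPressure and Exercise): {AlcoholUse, Cholesterol, Genotype, SleepHours}.
Backdoor paths from BloodPressure to Exercise:
  P1: BloodPressure <- Cholesterol -> Exercise
  P2: BloodPressure <- AlcoholUse -> Exercise
The empty set is not sufficient: P1 (BloodPressure <- Cholesterol -> Exercise) has no collider blocking it and no conditioned non-collider, so it is open.
Try {AlcoholUse, Cholesterol}:
  P1: blocked at fork node Cholesterol ∈ conditioning set.
  P2: blocked at fork node AlcoholUse ∈ conditioning set.
{AlcoholUse, Cholesterol} contains no descendant of BloodPressure and blocks every backdoor path.
Every element of {AlcoholUse, Cholesterol} is needed (dropping AlcoholUse leaves P2 open; dropping Cholesterol leaves P1 open), so no proper subset is valid.
Among all size-2 subsets of the eligible variables, only {AlcoholUse, Cholesterol} blocks every backdoor path, so it is the unique smallest valid adjustment set.

{AlcoholUse, Cholesterol}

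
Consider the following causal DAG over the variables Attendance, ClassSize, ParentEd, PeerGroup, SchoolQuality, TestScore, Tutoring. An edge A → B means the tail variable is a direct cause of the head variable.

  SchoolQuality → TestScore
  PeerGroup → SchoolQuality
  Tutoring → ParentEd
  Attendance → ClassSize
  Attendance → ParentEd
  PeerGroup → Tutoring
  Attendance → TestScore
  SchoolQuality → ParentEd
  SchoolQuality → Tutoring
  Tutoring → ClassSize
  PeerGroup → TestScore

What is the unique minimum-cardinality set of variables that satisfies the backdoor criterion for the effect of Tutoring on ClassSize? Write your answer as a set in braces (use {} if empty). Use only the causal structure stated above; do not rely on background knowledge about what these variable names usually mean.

Variables eligible for adjustment (non-descendants of Tutoring, excluding Tutoring and ClassSize): {Attendance, PeerGroup, SchoolQuality, TestScore}.
Backdoor paths from Tutoring to ClassSize:
  P1: Tutoring <- PeerGroup -> SchoolQuality -> TestScore <- Attendance -> ClassSize
  P2: Tutoring <- PeerGroup -> SchoolQuality -> ParentEd <- Attendance -> ClassSize
  P3: Tutoring <- PeerGroup -> TestScore <- Attendance -> ClassSize
  P4: Tutoring <- PeerGroup -> TestScore <- SchoolQuality -> ParentEd <- Attendance -> ClassSize
  P5: Tutoring <- SchoolQuality <- PeerGroup -> TestScore <- Attendance -> ClassSize
  P6: Tutoring <- SchoolQuality -> TestScore <- Attendance -> ClassSize
  P7: Tutoring <- SchoolQuality -> ParentEd <- Attendance -> ClassSize
Each backdoor path contains an unconditioned collider, so every path is already blocked with the empty conditioning set:
  P1: blocked at collider TestScore (neither it nor any descendant is in the conditioning set).
  P2: blocked at collider ParentEd (neither it nor any descendant is in the conditioning set).
  P3: blocked at collider TestScore (neither it nor any descendant is in the conditioning set).
  P4: blocked at collider TestScore (neither it nor any descendant is in the conditioning set).
  P5: blocked at collider TestScore (neither it nor any descendant is in the conditioning set).
  P6: blocked at collider TestScore (neither it nor any descendant is in the conditioning set).
  P7: blocked at collider ParentEd (neither it nor any descendant is in the conditioning set).
The empty set is therefore the unique smallest valid set.

{}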